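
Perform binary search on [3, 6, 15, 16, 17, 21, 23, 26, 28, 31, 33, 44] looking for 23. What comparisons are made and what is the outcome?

Binary search for 23 in [3, 6, 15, 16, 17, 21, 23, 26, 28, 31, 33, 44]:

lo=0, hi=11, mid=5, arr[mid]=21 -> 21 < 23, search right half
lo=6, hi=11, mid=8, arr[mid]=28 -> 28 > 23, search left half
lo=6, hi=7, mid=6, arr[mid]=23 -> Found target at index 6!

Binary search finds 23 at index 6 after 3 comparisons. The search repeatedly halves the search space by comparing with the middle element.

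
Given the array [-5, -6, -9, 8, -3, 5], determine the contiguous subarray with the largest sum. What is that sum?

Using Kadane's algorithm on [-5, -6, -9, 8, -3, 5]:

Scanning through the array:
Position 1 (value -6): max_ending_here = -6, max_so_far = -5
Position 2 (value -9): max_ending_here = -9, max_so_far = -5
Position 3 (value 8): max_ending_here = 8, max_so_far = 8
Position 4 (value -3): max_ending_here = 5, max_so_far = 8
Position 5 (value 5): max_ending_here = 10, max_so_far = 10

Maximum subarray: [8, -3, 5]
Maximum sum: 10

The maximum subarray is [8, -3, 5] with sum 10. This subarray runs from index 3 to index 5.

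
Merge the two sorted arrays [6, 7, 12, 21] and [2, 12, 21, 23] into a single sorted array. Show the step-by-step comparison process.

Merging process:

Compare 6 vs 2: take 2 from right. Merged: [2]
Compare 6 vs 12: take 6 from left. Merged: [2, 6]
Compare 7 vs 12: take 7 from left. Merged: [2, 6, 7]
Compare 12 vs 12: take 12 from left. Merged: [2, 6, 7, 12]
Compare 21 vs 12: take 12 from right. Merged: [2, 6, 7, 12, 12]
Compare 21 vs 21: take 21 from left. Merged: [2, 6, 7, 12, 12, 21]
Append remaining from right: [21, 23]. Merged: [2, 6, 7, 12, 12, 21, 21, 23]

Final merged array: [2, 6, 7, 12, 12, 21, 21, 23]
Total comparisons: 6

The merged array is [2, 6, 7, 12, 12, 21, 21, 23], requiring 6 comparisons. The merge step runs in O(n) time where n is the total number of elements.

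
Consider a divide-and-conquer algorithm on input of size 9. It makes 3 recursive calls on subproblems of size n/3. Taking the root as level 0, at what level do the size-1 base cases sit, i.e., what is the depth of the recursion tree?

For divide and conquer with division factor 3:

Problem sizes at each level:
Level 0: 9
Level 1: 3
Level 2: 1

The root is level 0 and the size-1 base case is level 2 (the tree spans levels 0 through 2, i.e. 3 levels counting the root), so the depth is the number of divisions: log_3(9) = 2

The recursion tree depth is log_3(9) = 2. At each level, the problem size is divided by 3, so it takes 2 divisions to reduce to a base case of size 1. The algorithm makes 3 recursive calls at each level.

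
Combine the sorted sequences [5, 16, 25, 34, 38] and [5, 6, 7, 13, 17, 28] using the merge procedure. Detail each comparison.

Merging process:

Compare 5 vs 5: take 5 from left. Merged: [5]
Compare 16 vs 5: take 5 from right. Merged: [5, 5]
Compare 16 vs 6: take 6 from right. Merged: [5, 5, 6]
Compare 16 vs 7: take 7 from right. Merged: [5, 5, 6, 7]
Compare 16 vs 13: take 13 from right. Merged: [5, 5, 6, 7, 13]
Compare 16 vs 17: take 16 from left. Merged: [5, 5, 6, 7, 13, 16]
Compare 25 vs 17: take 17 from right. Merged: [5, 5, 6, 7, 13, 16, 17]
Compare 25 vs 28: take 25 from left. Merged: [5, 5, 6, 7, 13, 16, 17, 25]
Compare 34 vs 28: take 28 from right. Merged: [5, 5, 6, 7, 13, 16, 17, 25, 28]
Append remaining from left: [34, 38]. Merged: [5, 5, 6, 7, 13, 16, 17, 25, 28, 34, 38]

Final merged array: [5, 5, 6, 7, 13, 16, 17, 25, 28, 34, 38]
Total comparisons: 9

The merged array is [5, 5, 6, 7, 13, 16, 17, 25, 28, 34, 38], requiring 9 comparisons. The merge step runs in O(n) time where n is the total number of elements.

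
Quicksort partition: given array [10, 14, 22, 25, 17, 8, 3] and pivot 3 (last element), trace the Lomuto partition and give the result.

Lomuto partition with pivot = 3:

Initial array: [10, 14, 22, 25, 17, 8, 3]

arr[0]=10 > 3: no swap
arr[1]=14 > 3: no swap
arr[2]=22 > 3: no swap
arr[3]=25 > 3: no swap
arr[4]=17 > 3: no swap
arr[5]=8 > 3: no swap

Place pivot at position 0: [3, 14, 22, 25, 17, 8, 10]
Pivot position: 0

After partitioning with pivot 3, the array becomes [3, 14, 22, 25, 17, 8, 10]. The pivot is placed at index 0. All elements to the left of the pivot are <= 3, and all elements to the right are > 3.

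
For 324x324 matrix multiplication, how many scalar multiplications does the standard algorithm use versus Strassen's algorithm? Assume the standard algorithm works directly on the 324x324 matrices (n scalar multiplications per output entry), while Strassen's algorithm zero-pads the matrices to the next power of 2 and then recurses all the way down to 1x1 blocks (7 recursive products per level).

Matrix multiplication for 324x324 matrices:

Strassen's algorithm requires power-of-2 dimensions. Pad 324x324 to 512x512 (next power of 2).

Standard algorithm: 324^3 = 34012224 multiplications
Strassen's algorithm: 7^(log2(512)) = 7^9 = 40353607 multiplications
Difference: 34012224 - 40353607 = -6341383 (Strassen uses MORE here due to padding overhead — for small or just-over-power-of-2 n, padding can outweigh the per-level savings)

Standard: 34012224 multiplications (324^3). Strassen: 40353607 multiplications (7^9, after padding to 512x512). Strassen reduces 8 recursive multiplications to 7 at each level.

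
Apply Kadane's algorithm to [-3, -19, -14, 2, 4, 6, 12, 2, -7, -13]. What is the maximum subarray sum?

Using Kadane's algorithm on [-3, -19, -14, 2, 4, 6, 12, 2, -7, -13]:

Scanning through the array:
Position 1 (value -19): max_ending_here = -19, max_so_far = -3
Position 2 (value -14): max_ending_here = -14, max_so_far = -3
Position 3 (value 2): max_ending_here = 2, max_so_far = 2
Position 4 (value 4): max_ending_here = 6, max_so_far = 6
Position 5 (value 6): max_ending_here = 12, max_so_far = 12
Position 6 (value 12): max_ending_here = 24, max_so_far = 24
Position 7 (value 2): max_ending_here = 26, max_so_far = 26
Position 8 (value -7): max_ending_here = 19, max_so_far = 26
Position 9 (value -13): max_ending_here = 6, max_so_far = 26

Maximum subarray: [2, 4, 6, 12, 2]
Maximum sum: 26

The maximum subarray is [2, 4, 6, 12, 2] with sum 26. This subarray runs from index 3 to index 7.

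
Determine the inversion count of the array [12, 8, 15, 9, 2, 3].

Finding inversions in [12, 8, 15, 9, 2, 3]:

(0, 1): arr[0]=12 > arr[1]=8
(0, 3): arr[0]=12 > arr[3]=9
(0, 4): arr[0]=12 > arr[4]=2
(0, 5): arr[0]=12 > arr[5]=3
(1, 4): arr[1]=8 > arr[4]=2
(1, 5): arr[1]=8 > arr[5]=3
(2, 3): arr[2]=15 > arr[3]=9
(2, 4): arr[2]=15 > arr[4]=2
(2, 5): arr[2]=15 > arr[5]=3
(3, 4): arr[3]=9 > arr[4]=2
(3, 5): arr[3]=9 > arr[5]=3

Total inversions: 11

The array has 11 inversion(s): (0,1), (0,3), (0,4), (0,5), (1,4), (1,5), (2,3), (2,4), (2,5), (3,4), (3,5). Each pair (i,j) satisfies i < j and arr[i] > arr[j].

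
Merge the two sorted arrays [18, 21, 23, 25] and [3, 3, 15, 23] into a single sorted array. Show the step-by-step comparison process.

Merging process:

Compare 18 vs 3: take 3 from right. Merged: [3]
Compare 18 vs 3: take 3 from right. Merged: [3, 3]
Compare 18 vs 15: take 15 from right. Merged: [3, 3, 15]
Compare 18 vs 23: take 18 from left. Merged: [3, 3, 15, 18]
Compare 21 vs 23: take 21 from left. Merged: [3, 3, 15, 18, 21]
Compare 23 vs 23: take 23 from left. Merged: [3, 3, 15, 18, 21, 23]
Compare 25 vs 23: take 23 from right. Merged: [3, 3, 15, 18, 21, 23, 23]
Append remaining from left: [25]. Merged: [3, 3, 15, 18, 21, 23, 23, 25]

Final merged array: [3, 3, 15, 18, 21, 23, 23, 25]
Total comparisons: 7

The merged array is [3, 3, 15, 18, 21, 23, 23, 25], requiring 7 comparisons. The merge step runs in O(n) time where n is the total number of elements.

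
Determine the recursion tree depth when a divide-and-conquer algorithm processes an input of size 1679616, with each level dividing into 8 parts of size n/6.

For divide and conquer with division factor 6:

Problem sizes at each level:
Level 0: 1679616
Level 1: 279936
Level 2: 46656
Level 3: 7776
Level 4: 1296
Level 5: 216
Level 6: 36
Level 7: 6
Level 8: 1

The root is level 0 and the size-1 base case is level 8 (the tree spans levels 0 through 8, i.e. 9 levels counting the root), so the depth is the number of divisions: log_6(1679616) = 8

The recursion tree depth is log_6(1679616) = 8. At each level, the problem size is divided by 6, so it takes 8 divisions to reduce to a base case of size 1. The algorithm makes 8 recursive calls at each level.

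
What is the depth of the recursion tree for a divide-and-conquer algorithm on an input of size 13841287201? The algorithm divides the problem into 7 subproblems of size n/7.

For divide and conquer with division factor 7:

Problem sizes at each level:
Level 0: 13841287201
Level 1: 1977326743
Level 2: 282475249
Level 3: 40353607
Level 4: 5764801
Level 5: 823543
Level 6: 117649
Level 7: 16807
Level 8: 2401
Level 9: 343
Level 10: 49
Level 11: 7
Level 12: 1

The root is level 0 and the size-1 base case is level 12 (the tree spans levels 0 through 12, i.e. 13 levels counting the root), so the depth is the number of divisions: log_7(13841287201) = 12

The recursion tree depth is log_7(13841287201) = 12. At each level, the problem size is divided by 7, so it takes 12 divisions to reduce to a base case of size 1. The algorithm makes 7 recursive calls at each level.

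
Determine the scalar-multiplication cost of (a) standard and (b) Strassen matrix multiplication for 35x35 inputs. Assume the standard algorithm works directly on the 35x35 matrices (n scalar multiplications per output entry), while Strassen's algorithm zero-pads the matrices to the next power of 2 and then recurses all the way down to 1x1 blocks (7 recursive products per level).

Matrix multiplication for 35x35 matrices:

Strassen's algorithm requires power-of-2 dimensions. Pad 35x35 to 64x64 (next power of 2).

Standard algorithm: 35^3 = 42875 multiplications
Strassen's algorithm: 7^(log2(64)) = 7^6 = 117649 multiplications
Difference: 42875 - 117649 = -74774 (Strassen uses MORE here due to padding overhead — for small or just-over-power-of-2 n, padding can outweigh the per-level savings)

Standard: 42875 multiplications (35^3). Strassen: 117649 multiplications (7^6, after padding to 64x64). Strassen reduces 8 recursive multiplications to 7 at each level.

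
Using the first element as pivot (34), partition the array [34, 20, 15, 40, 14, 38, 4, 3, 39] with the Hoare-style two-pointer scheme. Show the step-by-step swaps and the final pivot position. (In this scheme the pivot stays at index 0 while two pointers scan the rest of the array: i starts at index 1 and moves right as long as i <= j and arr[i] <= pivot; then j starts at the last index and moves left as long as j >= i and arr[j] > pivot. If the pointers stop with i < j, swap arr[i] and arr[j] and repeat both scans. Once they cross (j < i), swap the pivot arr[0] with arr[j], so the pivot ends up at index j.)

Hoare-style two-pointer partition with pivot = 34:

Initial array: [34, 20, 15, 40, 14, 38, 4, 3, 39]

Pointers start at i = 1, j = 8.
i stops at index 3 (arr[3]=40 > 34), j stops at index 7 (arr[7]=3 <= 34): swap arr[3] and arr[7], array becomes [34, 20, 15, 3, 14, 38, 4, 40, 39]
i stops at index 5 (arr[5]=38 > 34), j stops at index 6 (arr[6]=4 <= 34): swap arr[5] and arr[6], array becomes [34, 20, 15, 3, 14, 4, 38, 40, 39]
i ends at 6, j ends at 5: the pointers have crossed (j < i), so scanning stops.

Swap pivot arr[0] with arr[5] to place pivot at position 5: [4, 20, 15, 3, 14, 34, 38, 40, 39]
Pivot position: 5

After partitioning with pivot 34, the array becomes [4, 20, 15, 3, 14, 34, 38, 40, 39]. The pivot is placed at index 5. All elements to the left of the pivot are <= 34, and all elements to the right are > 34.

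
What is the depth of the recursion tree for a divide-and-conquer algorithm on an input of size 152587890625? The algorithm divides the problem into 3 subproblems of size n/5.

For divide and conquer with division factor 5:

Problem sizes at each level:
Level 0: 152587890625
Level 1: 30517578125
Level 2: 6103515625
Level 3: 1220703125
Level 4: 244140625
Level 5: 48828125
Level 6: 9765625
Level 7: 1953125
Level 8: 390625
Level 9: 78125
Level 10: 15625
Level 11: 3125
Level 12: 625
Level 13: 125
Level 14: 25
Level 15: 5
Level 16: 1

The root is level 0 and the size-1 base case is level 16 (the tree spans levels 0 through 16, i.e. 17 levels counting the root), so the depth is the number of divisions: log_5(152587890625) = 16

The recursion tree depth is log_5(152587890625) = 16. At each level, the problem size is divided by 5, so it takes 16 divisions to reduce to a base case of size 1. The algorithm makes 3 recursive calls at each level.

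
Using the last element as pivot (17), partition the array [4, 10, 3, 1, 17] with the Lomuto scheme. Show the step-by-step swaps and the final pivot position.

Lomuto partition with pivot = 17:

Initial array: [4, 10, 3, 1, 17]

arr[0]=4 <= 17: swap with position 0, array becomes [4, 10, 3, 1, 17]
arr[1]=10 <= 17: swap with position 1, array becomes [4, 10, 3, 1, 17]
arr[2]=3 <= 17: swap with position 2, array becomes [4, 10, 3, 1, 17]
arr[3]=1 <= 17: swap with position 3, array becomes [4, 10, 3, 1, 17]

Place pivot at position 4: [4, 10, 3, 1, 17]
Pivot position: 4

After partitioning with pivot 17, the array becomes [4, 10, 3, 1, 17]. The pivot is placed at index 4. All elements to the left of the pivot are <= 17, and all elements to the right are > 17.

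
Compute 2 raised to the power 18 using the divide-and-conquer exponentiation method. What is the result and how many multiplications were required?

Computing 2^18 by squaring (build up from 2^1; each line after the first costs one multiplication):

2^1 = 2
2^2 = (2^1)^2 = 2^2 = 4
2^4 = (2^2)^2 = 4^2 = 16
2^8 = (2^4)^2 = 16^2 = 256
2^9 = 2 * 2^8 = 2 * 256 = 512
2^18 = (2^9)^2 = 512^2 = 262144

Result: 262144
Multiplications needed: 5 (5 lines after 2^1)

2^18 = 262144. Using exponentiation by squaring, this requires 5 multiplications. The key idea: if the exponent is even, square the half-power; if odd, multiply by the base once.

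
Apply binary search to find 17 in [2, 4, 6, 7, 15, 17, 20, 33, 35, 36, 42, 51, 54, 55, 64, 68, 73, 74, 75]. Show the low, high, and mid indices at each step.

Binary search for 17 in [2, 4, 6, 7, 15, 17, 20, 33, 35, 36, 42, 51, 54, 55, 64, 68, 73, 74, 75]:

lo=0, hi=18, mid=9, arr[mid]=36 -> 36 > 17, search left half
lo=0, hi=8, mid=4, arr[mid]=15 -> 15 < 17, search right half
lo=5, hi=8, mid=6, arr[mid]=20 -> 20 > 17, search left half
lo=5, hi=5, mid=5, arr[mid]=17 -> Found target at index 5!

Binary search finds 17 at index 5 after 4 comparisons. The search repeatedly halves the search space by comparing with the middle element.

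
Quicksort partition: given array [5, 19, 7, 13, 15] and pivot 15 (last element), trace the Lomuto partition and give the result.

Lomuto partition with pivot = 15:

Initial array: [5, 19, 7, 13, 15]

arr[0]=5 <= 15: swap with position 0, array becomes [5, 19, 7, 13, 15]
arr[1]=19 > 15: no swap
arr[2]=7 <= 15: swap with position 1, array becomes [5, 7, 19, 13, 15]
arr[3]=13 <= 15: swap with position 2, array becomes [5, 7, 13, 19, 15]

Place pivot at position 3: [5, 7, 13, 15, 19]
Pivot position: 3

After partitioning with pivot 15, the array becomes [5, 7, 13, 15, 19]. The pivot is placed at index 3. All elements to the left of the pivot are <= 15, and all elements to the right are > 15.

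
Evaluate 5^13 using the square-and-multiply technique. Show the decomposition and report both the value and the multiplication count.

Computing 5^13 by squaring (build up from 5^1; each line after the first costs one multiplication):

5^1 = 5
5^2 = (5^1)^2 = 5^2 = 25
5^3 = 5 * 5^2 = 5 * 25 = 125
5^6 = (5^3)^2 = 125^2 = 15625
5^12 = (5^6)^2 = 15625^2 = 244140625
5^13 = 5 * 5^12 = 5 * 244140625 = 1220703125

Result: 1220703125
Multiplications needed: 5 (5 lines after 5^1)

5^13 = 1220703125. Using exponentiation by squaring, this requires 5 multiplications. The key idea: if the exponent is even, square the half-power; if odd, multiply by the base once.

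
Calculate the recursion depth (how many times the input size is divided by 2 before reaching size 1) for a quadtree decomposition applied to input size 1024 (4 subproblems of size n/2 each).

For divide and conquer with division factor 2:

Problem sizes at each level:
Level 0: 1024
Level 1: 512
Level 2: 256
Level 3: 128
Level 4: 64
Level 5: 32
Level 6: 16
Level 7: 8
Level 8: 4
Level 9: 2
Level 10: 1

The root is level 0 and the size-1 base case is level 10 (the tree spans levels 0 through 10, i.e. 11 levels counting the root), so the depth is the number of divisions: log_2(1024) = 10

The recursion tree depth is log_2(1024) = 10. At each level, the problem size is divided by 2, so it takes 10 divisions to reduce to a base case of size 1. The algorithm makes 4 recursive calls at each level.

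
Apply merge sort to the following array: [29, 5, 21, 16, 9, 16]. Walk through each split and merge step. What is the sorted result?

Merge sort trace:

Split: [29, 5, 21, 16, 9, 16] -> [29, 5, 21] and [16, 9, 16]
  Split: [29, 5, 21] -> [29] and [5, 21]
    Split: [5, 21] -> [5] and [21]
    Merge: [5] + [21] -> [5, 21]
  Merge: [29] + [5, 21] -> [5, 21, 29]
  Split: [16, 9, 16] -> [16] and [9, 16]
    Split: [9, 16] -> [9] and [16]
    Merge: [9] + [16] -> [9, 16]
  Merge: [16] + [9, 16] -> [9, 16, 16]
Merge: [5, 21, 29] + [9, 16, 16] -> [5, 9, 16, 16, 21, 29]

Final sorted array: [5, 9, 16, 16, 21, 29]

The merge sort proceeds by recursively splitting the array and merging sorted halves.
After all merges, the sorted array is [5, 9, 16, 16, 21, 29].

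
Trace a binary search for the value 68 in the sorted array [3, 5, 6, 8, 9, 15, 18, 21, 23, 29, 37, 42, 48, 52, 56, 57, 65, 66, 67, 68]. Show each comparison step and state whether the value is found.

Binary search for 68 in [3, 5, 6, 8, 9, 15, 18, 21, 23, 29, 37, 42, 48, 52, 56, 57, 65, 66, 67, 68]:

lo=0, hi=19, mid=9, arr[mid]=29 -> 29 < 68, search right half
lo=10, hi=19, mid=14, arr[mid]=56 -> 56 < 68, search right half
lo=15, hi=19, mid=17, arr[mid]=66 -> 66 < 68, search right half
lo=18, hi=19, mid=18, arr[mid]=67 -> 67 < 68, search right half
lo=19, hi=19, mid=19, arr[mid]=68 -> Found target at index 19!

Binary search finds 68 at index 19 after 5 comparisons. The search repeatedly halves the search space by comparing with the middle element.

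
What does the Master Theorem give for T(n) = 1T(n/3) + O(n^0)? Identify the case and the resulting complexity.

Master Theorem for T(n) = 1T(n/3) + O(n^0):

a = 1, b = 3, c = 0
log_b(a) = log_3(1) = 0.0000

Case 2: c = 0 = log_3(1) = 0.0000
T(n) = O(n^0 log n) = O(log n)

For T(n) = 1T(n/3) + O(n^0): log_3(1) = 0.0000. This is Case 2 of the Master Theorem (c = log_b(a), equal work at all levels), giving O(log n).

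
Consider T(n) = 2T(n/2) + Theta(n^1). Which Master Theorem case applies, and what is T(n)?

Master Theorem for T(n) = 2T(n/2) + O(n^1):

a = 2, b = 2, c = 1
log_b(a) = log_2(2) = 1.0000

Case 2: c = 1 = log_2(2) = 1.0000
T(n) = O(n^1 log n) = O(n log n)

For T(n) = 2T(n/2) + O(n^1): log_2(2) = 1.0000. This is Case 2 of the Master Theorem (c = log_b(a), equal work at all levels), giving O(n log n).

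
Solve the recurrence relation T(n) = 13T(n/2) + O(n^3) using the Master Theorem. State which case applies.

Master Theorem for T(n) = 13T(n/2) + O(n^3):

a = 13, b = 2, c = 3
log_b(a) = log_2(13) = 3.7004

Case 1: c = 3 < log_2(13) = 3.7004
T(n) = O(n^(log_2 13))

For T(n) = 13T(n/2) + O(n^3): log_2(13) = 3.7004. This is Case 1 of the Master Theorem (c < log_b(a), work dominated by leaves), giving O(n^(log_2 13)).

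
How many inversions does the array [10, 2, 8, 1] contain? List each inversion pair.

Finding inversions in [10, 2, 8, 1]:

(0, 1): arr[0]=10 > arr[1]=2
(0, 2): arr[0]=10 > arr[2]=8
(0, 3): arr[0]=10 > arr[3]=1
(1, 3): arr[1]=2 > arr[3]=1
(2, 3): arr[2]=8 > arr[3]=1

Total inversions: 5

The array has 5 inversion(s): (0,1), (0,2), (0,3), (1,3), (2,3). Each pair (i,j) satisfies i < j and arr[i] > arr[j].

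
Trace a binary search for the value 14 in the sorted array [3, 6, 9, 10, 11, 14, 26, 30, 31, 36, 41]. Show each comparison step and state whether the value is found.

Binary search for 14 in [3, 6, 9, 10, 11, 14, 26, 30, 31, 36, 41]:

lo=0, hi=10, mid=5, arr[mid]=14 -> Found target at index 5!

Binary search finds 14 at index 5 after 1 comparisons. The search repeatedly halves the search space by comparing with the middle element.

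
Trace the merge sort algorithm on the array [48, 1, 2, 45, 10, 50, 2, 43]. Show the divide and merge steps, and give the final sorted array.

Merge sort trace:

Split: [48, 1, 2, 45, 10, 50, 2, 43] -> [48, 1, 2, 45] and [10, 50, 2, 43]
  Split: [48, 1, 2, 45] -> [48, 1] and [2, 45]
    Split: [48, 1] -> [48] and [1]
    Merge: [48] + [1] -> [1, 48]
    Split: [2, 45] -> [2] and [45]
    Merge: [2] + [45] -> [2, 45]
  Merge: [1, 48] + [2, 45] -> [1, 2, 45, 48]
  Split: [10, 50, 2, 43] -> [10, 50] and [2, 43]
    Split: [10, 50] -> [10] and [50]
    Merge: [10] + [50] -> [10, 50]
    Split: [2, 43] -> [2] and [43]
    Merge: [2] + [43] -> [2, 43]
  Merge: [10, 50] + [2, 43] -> [2, 10, 43, 50]
Merge: [1, 2, 45, 48] + [2, 10, 43, 50] -> [1, 2, 2, 10, 43, 45, 48, 50]

Final sorted array: [1, 2, 2, 10, 43, 45, 48, 50]

The merge sort proceeds by recursively splitting the array and merging sorted halves.
After all merges, the sorted array is [1, 2, 2, 10, 43, 45, 48, 50].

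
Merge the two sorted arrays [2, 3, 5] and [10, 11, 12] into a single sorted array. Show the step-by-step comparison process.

Merging process:

Compare 2 vs 10: take 2 from left. Merged: [2]
Compare 3 vs 10: take 3 from left. Merged: [2, 3]
Compare 5 vs 10: take 5 from left. Merged: [2, 3, 5]
Append remaining from right: [10, 11, 12]. Merged: [2, 3, 5, 10, 11, 12]

Final merged array: [2, 3, 5, 10, 11, 12]
Total comparisons: 3

The merged array is [2, 3, 5, 10, 11, 12], requiring 3 comparisons. The merge step runs in O(n) time where n is the total number of elements.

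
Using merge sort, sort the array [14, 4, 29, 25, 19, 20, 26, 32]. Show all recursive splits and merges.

Merge sort trace:

Split: [14, 4, 29, 25, 19, 20, 26, 32] -> [14, 4, 29, 25] and [19, 20, 26, 32]
  Split: [14, 4, 29, 25] -> [14, 4] and [29, 25]
    Split: [14, 4] -> [14] and [4]
    Merge: [14] + [4] -> [4, 14]
    Split: [29, 25] -> [29] and [25]
    Merge: [29] + [25] -> [25, 29]
  Merge: [4, 14] + [25, 29] -> [4, 14, 25, 29]
  Split: [19, 20, 26, 32] -> [19, 20] and [26, 32]
    Split: [19, 20] -> [19] and [20]
    Merge: [19] + [20] -> [19, 20]
    Split: [26, 32] -> [26] and [32]
    Merge: [26] + [32] -> [26, 32]
  Merge: [19, 20] + [26, 32] -> [19, 20, 26, 32]
Merge: [4, 14, 25, 29] + [19, 20, 26, 32] -> [4, 14, 19, 20, 25, 26, 29, 32]

Final sorted array: [4, 14, 19, 20, 25, 26, 29, 32]

The merge sort proceeds by recursively splitting the array and merging sorted halves.
After all merges, the sorted array is [4, 14, 19, 20, 25, 26, 29, 32].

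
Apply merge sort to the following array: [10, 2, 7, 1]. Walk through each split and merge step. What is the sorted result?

Merge sort trace:

Split: [10, 2, 7, 1] -> [10, 2] and [7, 1]
  Split: [10, 2] -> [10] and [2]
  Merge: [10] + [2] -> [2, 10]
  Split: [7, 1] -> [7] and [1]
  Merge: [7] + [1] -> [1, 7]
Merge: [2, 10] + [1, 7] -> [1, 2, 7, 10]

Final sorted array: [1, 2, 7, 10]

The merge sort proceeds by recursively splitting the array and merging sorted halves.
After all merges, the sorted array is [1, 2, 7, 10].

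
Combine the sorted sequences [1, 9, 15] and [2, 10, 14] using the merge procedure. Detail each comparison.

Merging process:

Compare 1 vs 2: take 1 from left. Merged: [1]
Compare 9 vs 2: take 2 from right. Merged: [1, 2]
Compare 9 vs 10: take 9 from left. Merged: [1, 2, 9]
Compare 15 vs 10: take 10 from right. Merged: [1, 2, 9, 10]
Compare 15 vs 14: take 14 from right. Merged: [1, 2, 9, 10, 14]
Append remaining from left: [15]. Merged: [1, 2, 9, 10, 14, 15]

Final merged array: [1, 2, 9, 10, 14, 15]
Total comparisons: 5

The merged array is [1, 2, 9, 10, 14, 15], requiring 5 comparisons. The merge step runs in O(n) time where n is the total number of elements.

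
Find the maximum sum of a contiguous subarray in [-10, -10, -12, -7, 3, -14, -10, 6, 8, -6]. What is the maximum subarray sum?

Using Kadane's algorithm on [-10, -10, -12, -7, 3, -14, -10, 6, 8, -6]:

Scanning through the array:
Position 1 (value -10): max_ending_here = -10, max_so_far = -10
Position 2 (value -12): max_ending_here = -12, max_so_far = -10
Position 3 (value -7): max_ending_here = -7, max_so_far = -7
Position 4 (value 3): max_ending_here = 3, max_so_far = 3
Position 5 (value -14): max_ending_here = -11, max_so_far = 3
Position 6 (value -10): max_ending_here = -10, max_so_far = 3
Position 7 (value 6): max_ending_here = 6, max_so_far = 6
Position 8 (value 8): max_ending_here = 14, max_so_far = 14
Position 9 (value -6): max_ending_here = 8, max_so_far = 14

Maximum subarray: [6, 8]
Maximum sum: 14

The maximum subarray is [6, 8] with sum 14. This subarray runs from index 7 to index 8.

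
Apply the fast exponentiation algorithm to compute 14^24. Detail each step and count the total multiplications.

Computing 14^24 by squaring (build up from 14^1; each line after the first costs one multiplication):

14^1 = 14
14^2 = (14^1)^2 = 14^2 = 196
14^3 = 14 * 14^2 = 14 * 196 = 2744
14^6 = (14^3)^2 = 2744^2 = 7529536
14^12 = (14^6)^2 = 7529536^2 = 56693912375296
14^24 = (14^12)^2 = 56693912375296^2 = 3214199700417740936751087616

Result: 3214199700417740936751087616
Multiplications needed: 5 (5 lines after 14^1)

14^24 = 3214199700417740936751087616. Using exponentiation by squaring, this requires 5 multiplications. The key idea: if the exponent is even, square the half-power; if odd, multiply by the base once.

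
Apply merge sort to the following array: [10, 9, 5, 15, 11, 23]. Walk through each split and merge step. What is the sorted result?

Merge sort trace:

Split: [10, 9, 5, 15, 11, 23] -> [10, 9, 5] and [15, 11, 23]
  Split: [10, 9, 5] -> [10] and [9, 5]
    Split: [9, 5] -> [9] and [5]
    Merge: [9] + [5] -> [5, 9]
  Merge: [10] + [5, 9] -> [5, 9, 10]
  Split: [15, 11, 23] -> [15] and [11, 23]
    Split: [11, 23] -> [11] and [23]
    Merge: [11] + [23] -> [11, 23]
  Merge: [15] + [11, 23] -> [11, 15, 23]
Merge: [5, 9, 10] + [11, 15, 23] -> [5, 9, 10, 11, 15, 23]

Final sorted array: [5, 9, 10, 11, 15, 23]

The merge sort proceeds by recursively splitting the array and merging sorted halves.
After all merges, the sorted array is [5, 9, 10, 11, 15, 23].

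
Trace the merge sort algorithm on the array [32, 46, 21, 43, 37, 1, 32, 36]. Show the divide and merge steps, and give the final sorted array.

Merge sort trace:

Split: [32, 46, 21, 43, 37, 1, 32, 36] -> [32, 46, 21, 43] and [37, 1, 32, 36]
  Split: [32, 46, 21, 43] -> [32, 46] and [21, 43]
    Split: [32, 46] -> [32] and [46]
    Merge: [32] + [46] -> [32, 46]
    Split: [21, 43] -> [21] and [43]
    Merge: [21] + [43] -> [21, 43]
  Merge: [32, 46] + [21, 43] -> [21, 32, 43, 46]
  Split: [37, 1, 32, 36] -> [37, 1] and [32, 36]
    Split: [37, 1] -> [37] and [1]
    Merge: [37] + [1] -> [1, 37]
    Split: [32, 36] -> [32] and [36]
    Merge: [32] + [36] -> [32, 36]
  Merge: [1, 37] + [32, 36] -> [1, 32, 36, 37]
Merge: [21, 32, 43, 46] + [1, 32, 36, 37] -> [1, 21, 32, 32, 36, 37, 43, 46]

Final sorted array: [1, 21, 32, 32, 36, 37, 43, 46]

The merge sort proceeds by recursively splitting the array and merging sorted halves.
After all merges, the sorted array is [1, 21, 32, 32, 36, 37, 43, 46].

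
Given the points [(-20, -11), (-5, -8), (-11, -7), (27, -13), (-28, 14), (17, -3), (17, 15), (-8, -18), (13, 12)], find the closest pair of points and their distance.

Computing all pairwise distances among 9 points:

d((-20, -11), (-5, -8)) = 15.2971
d((-20, -11), (-11, -7)) = 9.8489
d((-20, -11), (27, -13)) = 47.0425
d((-20, -11), (-28, 14)) = 26.2488
d((-20, -11), (17, -3)) = 37.855
d((-20, -11), (17, 15)) = 45.2217
d((-20, -11), (-8, -18)) = 13.8924
d((-20, -11), (13, 12)) = 40.2244
d((-5, -8), (-11, -7)) = 6.0828
d((-5, -8), (27, -13)) = 32.3883
d((-5, -8), (-28, 14)) = 31.8277
d((-5, -8), (17, -3)) = 22.561
d((-5, -8), (17, 15)) = 31.8277
d((-5, -8), (-8, -18)) = 10.4403
d((-5, -8), (13, 12)) = 26.9072
d((-11, -7), (27, -13)) = 38.4708
d((-11, -7), (-28, 14)) = 27.0185
d((-11, -7), (17, -3)) = 28.2843
d((-11, -7), (17, 15)) = 35.609
d((-11, -7), (-8, -18)) = 11.4018
d((-11, -7), (13, 12)) = 30.6105
d((27, -13), (-28, 14)) = 61.2699
d((27, -13), (17, -3)) = 14.1421
d((27, -13), (17, 15)) = 29.7321
d((27, -13), (-8, -18)) = 35.3553
d((27, -13), (13, 12)) = 28.6531
d((-28, 14), (17, -3)) = 48.1041
d((-28, 14), (17, 15)) = 45.0111
d((-28, 14), (-8, -18)) = 37.7359
d((-28, 14), (13, 12)) = 41.0488
d((17, -3), (17, 15)) = 18.0
d((17, -3), (-8, -18)) = 29.1548
d((17, -3), (13, 12)) = 15.5242
d((17, 15), (-8, -18)) = 41.4005
d((17, 15), (13, 12)) = 5.0 <-- minimum
d((-8, -18), (13, 12)) = 36.6197

Closest pair: (17, 15) and (13, 12) with distance 5.0

The closest pair is (17, 15) and (13, 12) with Euclidean distance 5.0. For 9 points, brute-force pairwise comparison is shown above. For large n, the divide-and-conquer algorithm (sort by x, recurse on halves, check the dividing strip) achieves O(n log n).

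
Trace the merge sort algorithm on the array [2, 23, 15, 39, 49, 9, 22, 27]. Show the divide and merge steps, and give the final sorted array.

Merge sort trace:

Split: [2, 23, 15, 39, 49, 9, 22, 27] -> [2, 23, 15, 39] and [49, 9, 22, 27]
  Split: [2, 23, 15, 39] -> [2, 23] and [15, 39]
    Split: [2, 23] -> [2] and [23]
    Merge: [2] + [23] -> [2, 23]
    Split: [15, 39] -> [15] and [39]
    Merge: [15] + [39] -> [15, 39]
  Merge: [2, 23] + [15, 39] -> [2, 15, 23, 39]
  Split: [49, 9, 22, 27] -> [49, 9] and [22, 27]
    Split: [49, 9] -> [49] and [9]
    Merge: [49] + [9] -> [9, 49]
    Split: [22, 27] -> [22] and [27]
    Merge: [22] + [27] -> [22, 27]
  Merge: [9, 49] + [22, 27] -> [9, 22, 27, 49]
Merge: [2, 15, 23, 39] + [9, 22, 27, 49] -> [2, 9, 15, 22, 23, 27, 39, 49]

Final sorted array: [2, 9, 15, 22, 23, 27, 39, 49]

The merge sort proceeds by recursively splitting the array and merging sorted halves.
After all merges, the sorted array is [2, 9, 15, 22, 23, 27, 39, 49].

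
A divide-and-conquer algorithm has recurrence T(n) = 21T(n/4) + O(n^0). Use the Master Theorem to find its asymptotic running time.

Master Theorem for T(n) = 21T(n/4) + O(n^0):

a = 21, b = 4, c = 0
log_b(a) = log_4(21) = 2.1962

Case 1: c = 0 < log_4(21) = 2.1962
T(n) = O(n^(log_4 21))

For T(n) = 21T(n/4) + O(n^0): log_4(21) = 2.1962. This is Case 1 of the Master Theorem (c < log_b(a), work dominated by leaves), giving O(n^(log_4 21)).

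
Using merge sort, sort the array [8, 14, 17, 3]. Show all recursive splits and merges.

Merge sort trace:

Split: [8, 14, 17, 3] -> [8, 14] and [17, 3]
  Split: [8, 14] -> [8] and [14]
  Merge: [8] + [14] -> [8, 14]
  Split: [17, 3] -> [17] and [3]
  Merge: [17] + [3] -> [3, 17]
Merge: [8, 14] + [3, 17] -> [3, 8, 14, 17]

Final sorted array: [3, 8, 14, 17]

The merge sort proceeds by recursively splitting the array and merging sorted halves.
After all merges, the sorted array is [3, 8, 14, 17].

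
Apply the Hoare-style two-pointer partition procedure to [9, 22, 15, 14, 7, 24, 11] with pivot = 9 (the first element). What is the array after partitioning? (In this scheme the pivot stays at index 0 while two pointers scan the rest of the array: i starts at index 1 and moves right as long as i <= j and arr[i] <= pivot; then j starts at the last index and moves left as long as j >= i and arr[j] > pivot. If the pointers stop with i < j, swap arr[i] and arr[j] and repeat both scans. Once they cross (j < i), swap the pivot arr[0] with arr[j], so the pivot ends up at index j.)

Hoare-style two-pointer partition with pivot = 9:

Initial array: [9, 22, 15, 14, 7, 24, 11]

Pointers start at i = 1, j = 6.
i stops at index 1 (arr[1]=22 > 9), j stops at index 4 (arr[4]=7 <= 9): swap arr[1] and arr[4], array becomes [9, 7, 15, 14, 22, 24, 11]
i ends at 2, j ends at 1: the pointers have crossed (j < i), so scanning stops.

Swap pivot arr[0] with arr[1] to place pivot at position 1: [7, 9, 15, 14, 22, 24, 11]
Pivot position: 1

After partitioning with pivot 9, the array becomes [7, 9, 15, 14, 22, 24, 11]. The pivot is placed at index 1. All elements to the left of the pivot are <= 9, and all elements to the right are > 9.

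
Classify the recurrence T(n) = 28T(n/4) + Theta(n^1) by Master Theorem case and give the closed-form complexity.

Master Theorem for T(n) = 28T(n/4) + O(n^1):

a = 28, b = 4, c = 1
log_b(a) = log_4(28) = 2.4037

Case 1: c = 1 < log_4(28) = 2.4037
T(n) = O(n^(log_4 28))

For T(n) = 28T(n/4) + O(n^1): log_4(28) = 2.4037. This is Case 1 of the Master Theorem (c < log_b(a), work dominated by leaves), giving O(n^(log_4 28)).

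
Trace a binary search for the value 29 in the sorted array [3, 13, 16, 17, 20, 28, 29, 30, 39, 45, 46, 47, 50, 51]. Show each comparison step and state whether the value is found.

Binary search for 29 in [3, 13, 16, 17, 20, 28, 29, 30, 39, 45, 46, 47, 50, 51]:

lo=0, hi=13, mid=6, arr[mid]=29 -> Found target at index 6!

Binary search finds 29 at index 6 after 1 comparisons. The search repeatedly halves the search space by comparing with the middle element.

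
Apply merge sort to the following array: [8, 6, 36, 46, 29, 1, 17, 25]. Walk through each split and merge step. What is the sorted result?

Merge sort trace:

Split: [8, 6, 36, 46, 29, 1, 17, 25] -> [8, 6, 36, 46] and [29, 1, 17, 25]
  Split: [8, 6, 36, 46] -> [8, 6] and [36, 46]
    Split: [8, 6] -> [8] and [6]
    Merge: [8] + [6] -> [6, 8]
    Split: [36, 46] -> [36] and [46]
    Merge: [36] + [46] -> [36, 46]
  Merge: [6, 8] + [36, 46] -> [6, 8, 36, 46]
  Split: [29, 1, 17, 25] -> [29, 1] and [17, 25]
    Split: [29, 1] -> [29] and [1]
    Merge: [29] + [1] -> [1, 29]
    Split: [17, 25] -> [17] and [25]
    Merge: [17] + [25] -> [17, 25]
  Merge: [1, 29] + [17, 25] -> [1, 17, 25, 29]
Merge: [6, 8, 36, 46] + [1, 17, 25, 29] -> [1, 6, 8, 17, 25, 29, 36, 46]

Final sorted array: [1, 6, 8, 17, 25, 29, 36, 46]

The merge sort proceeds by recursively splitting the array and merging sorted halves.
After all merges, the sorted array is [1, 6, 8, 17, 25, 29, 36, 46].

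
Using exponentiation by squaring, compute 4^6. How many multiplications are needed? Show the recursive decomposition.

Computing 4^6 by squaring (build up from 4^1; each line after the first costs one multiplication):

4^1 = 4
4^2 = (4^1)^2 = 4^2 = 16
4^3 = 4 * 4^2 = 4 * 16 = 64
4^6 = (4^3)^2 = 64^2 = 4096

Result: 4096
Multiplications needed: 3 (3 lines after 4^1)

4^6 = 4096. Using exponentiation by squaring, this requires 3 multiplications. The key idea: if the exponent is even, square the half-power; if odd, multiply by the base once.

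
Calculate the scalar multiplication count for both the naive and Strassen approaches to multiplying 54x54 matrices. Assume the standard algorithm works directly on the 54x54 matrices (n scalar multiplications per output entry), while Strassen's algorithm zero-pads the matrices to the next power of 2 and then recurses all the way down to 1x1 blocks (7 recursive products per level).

Matrix multiplication for 54x54 matrices:

Strassen's algorithm requires power-of-2 dimensions. Pad 54x54 to 64x64 (next power of 2).

Standard algorithm: 54^3 = 157464 multiplications
Strassen's algorithm: 7^(log2(64)) = 7^6 = 117649 multiplications
Savings: 157464 - 117649 = 39815 multiplications

Standard: 157464 multiplications (54^3). Strassen: 117649 multiplications (7^6, after padding to 64x64). Strassen reduces 8 recursive multiplications to 7 at each level.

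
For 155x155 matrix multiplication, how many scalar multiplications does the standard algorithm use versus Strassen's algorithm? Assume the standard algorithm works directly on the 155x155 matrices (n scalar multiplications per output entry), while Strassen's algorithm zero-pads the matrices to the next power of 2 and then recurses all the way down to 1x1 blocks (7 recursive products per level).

Matrix multiplication for 155x155 matrices:

Strassen's algorithm requires power-of-2 dimensions. Pad 155x155 to 256x256 (next power of 2).

Standard algorithm: 155^3 = 3723875 multiplications
Strassen's algorithm: 7^(log2(256)) = 7^8 = 5764801 multiplications
Difference: 3723875 - 5764801 = -2040926 (Strassen uses MORE here due to padding overhead — for small or just-over-power-of-2 n, padding can outweigh the per-level savings)

Standard: 3723875 multiplications (155^3). Strassen: 5764801 multiplications (7^8, after padding to 256x256). Strassen reduces 8 recursive multiplications to 7 at each level.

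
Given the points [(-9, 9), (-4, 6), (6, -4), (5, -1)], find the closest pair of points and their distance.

Computing all pairwise distances among 4 points:

d((-9, 9), (-4, 6)) = 5.831
d((-9, 9), (6, -4)) = 19.8494
d((-9, 9), (5, -1)) = 17.2047
d((-4, 6), (6, -4)) = 14.1421
d((-4, 6), (5, -1)) = 11.4018
d((6, -4), (5, -1)) = 3.1623 <-- minimum

Closest pair: (6, -4) and (5, -1) with distance 3.1623

The closest pair is (6, -4) and (5, -1) with Euclidean distance 3.1623. For 4 points, brute-force pairwise comparison is shown above. For large n, the divide-and-conquer algorithm (sort by x, recurse on halves, check the dividing strip) achieves O(n log n).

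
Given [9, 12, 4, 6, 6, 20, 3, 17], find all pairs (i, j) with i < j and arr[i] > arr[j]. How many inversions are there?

Finding inversions in [9, 12, 4, 6, 6, 20, 3, 17]:

(0, 2): arr[0]=9 > arr[2]=4
(0, 3): arr[0]=9 > arr[3]=6
(0, 4): arr[0]=9 > arr[4]=6
(0, 6): arr[0]=9 > arr[6]=3
(1, 2): arr[1]=12 > arr[2]=4
(1, 3): arr[1]=12 > arr[3]=6
(1, 4): arr[1]=12 > arr[4]=6
(1, 6): arr[1]=12 > arr[6]=3
(2, 6): arr[2]=4 > arr[6]=3
(3, 6): arr[3]=6 > arr[6]=3
(4, 6): arr[4]=6 > arr[6]=3
(5, 6): arr[5]=20 > arr[6]=3
(5, 7): arr[5]=20 > arr[7]=17

Total inversions: 13

The array has 13 inversion(s): (0,2), (0,3), (0,4), (0,6), (1,2), (1,3), (1,4), (1,6), (2,6), (3,6), (4,6), (5,6), (5,7). Each pair (i,j) satisfies i < j and arr[i] > arr[j].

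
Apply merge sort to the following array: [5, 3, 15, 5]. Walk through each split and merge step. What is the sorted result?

Merge sort trace:

Split: [5, 3, 15, 5] -> [5, 3] and [15, 5]
  Split: [5, 3] -> [5] and [3]
  Merge: [5] + [3] -> [3, 5]
  Split: [15, 5] -> [15] and [5]
  Merge: [15] + [5] -> [5, 15]
Merge: [3, 5] + [5, 15] -> [3, 5, 5, 15]

Final sorted array: [3, 5, 5, 15]

The merge sort proceeds by recursively splitting the array and merging sorted halves.
After all merges, the sorted array is [3, 5, 5, 15].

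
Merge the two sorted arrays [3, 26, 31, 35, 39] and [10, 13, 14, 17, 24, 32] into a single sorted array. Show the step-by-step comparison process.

Merging process:

Compare 3 vs 10: take 3 from left. Merged: [3]
Compare 26 vs 10: take 10 from right. Merged: [3, 10]
Compare 26 vs 13: take 13 from right. Merged: [3, 10, 13]
Compare 26 vs 14: take 14 from right. Merged: [3, 10, 13, 14]
Compare 26 vs 17: take 17 from right. Merged: [3, 10, 13, 14, 17]
Compare 26 vs 24: take 24 from right. Merged: [3, 10, 13, 14, 17, 24]
Compare 26 vs 32: take 26 from left. Merged: [3, 10, 13, 14, 17, 24, 26]
Compare 31 vs 32: take 31 from left. Merged: [3, 10, 13, 14, 17, 24, 26, 31]
Compare 35 vs 32: take 32 from right. Merged: [3, 10, 13, 14, 17, 24, 26, 31, 32]
Append remaining from left: [35, 39]. Merged: [3, 10, 13, 14, 17, 24, 26, 31, 32, 35, 39]

Final merged array: [3, 10, 13, 14, 17, 24, 26, 31, 32, 35, 39]
Total comparisons: 9

The merged array is [3, 10, 13, 14, 17, 24, 26, 31, 32, 35, 39], requiring 9 comparisons. The merge step runs in O(n) time where n is the total number of elements.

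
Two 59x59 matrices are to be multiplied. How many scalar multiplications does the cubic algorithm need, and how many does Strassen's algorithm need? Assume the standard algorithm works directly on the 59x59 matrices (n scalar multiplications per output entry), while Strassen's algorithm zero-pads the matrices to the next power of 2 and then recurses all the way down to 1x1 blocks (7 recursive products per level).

Matrix multiplication for 59x59 matrices:

Strassen's algorithm requires power-of-2 dimensions. Pad 59x59 to 64x64 (next power of 2).

Standard algorithm: 59^3 = 205379 multiplications
Strassen's algorithm: 7^(log2(64)) = 7^6 = 117649 multiplications
Savings: 205379 - 117649 = 87730 multiplications

Standard: 205379 multiplications (59^3). Strassen: 117649 multiplications (7^6, after padding to 64x64). Strassen reduces 8 recursive multiplications to 7 at each level.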